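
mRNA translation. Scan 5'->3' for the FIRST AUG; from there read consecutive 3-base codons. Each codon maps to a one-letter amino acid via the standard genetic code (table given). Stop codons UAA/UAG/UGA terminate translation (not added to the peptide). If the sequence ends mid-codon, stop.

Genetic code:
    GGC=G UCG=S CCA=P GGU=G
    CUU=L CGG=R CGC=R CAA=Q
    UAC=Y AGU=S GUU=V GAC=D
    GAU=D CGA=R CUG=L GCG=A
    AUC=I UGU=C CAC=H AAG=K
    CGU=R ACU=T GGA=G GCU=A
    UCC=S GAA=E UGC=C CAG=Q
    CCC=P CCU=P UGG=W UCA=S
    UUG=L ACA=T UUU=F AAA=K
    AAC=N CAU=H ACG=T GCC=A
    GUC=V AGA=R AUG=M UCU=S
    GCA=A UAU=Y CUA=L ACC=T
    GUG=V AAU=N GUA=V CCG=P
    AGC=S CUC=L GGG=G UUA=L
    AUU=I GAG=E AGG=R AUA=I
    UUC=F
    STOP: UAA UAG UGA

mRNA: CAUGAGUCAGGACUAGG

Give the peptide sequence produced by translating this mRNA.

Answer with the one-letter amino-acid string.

Answer: MSQD

Derivation:
start AUG at pos 1
pos 1: AUG -> M; peptide=M
pos 4: AGU -> S; peptide=MS
pos 7: CAG -> Q; peptide=MSQ
pos 10: GAC -> D; peptide=MSQD
pos 13: UAG -> STOP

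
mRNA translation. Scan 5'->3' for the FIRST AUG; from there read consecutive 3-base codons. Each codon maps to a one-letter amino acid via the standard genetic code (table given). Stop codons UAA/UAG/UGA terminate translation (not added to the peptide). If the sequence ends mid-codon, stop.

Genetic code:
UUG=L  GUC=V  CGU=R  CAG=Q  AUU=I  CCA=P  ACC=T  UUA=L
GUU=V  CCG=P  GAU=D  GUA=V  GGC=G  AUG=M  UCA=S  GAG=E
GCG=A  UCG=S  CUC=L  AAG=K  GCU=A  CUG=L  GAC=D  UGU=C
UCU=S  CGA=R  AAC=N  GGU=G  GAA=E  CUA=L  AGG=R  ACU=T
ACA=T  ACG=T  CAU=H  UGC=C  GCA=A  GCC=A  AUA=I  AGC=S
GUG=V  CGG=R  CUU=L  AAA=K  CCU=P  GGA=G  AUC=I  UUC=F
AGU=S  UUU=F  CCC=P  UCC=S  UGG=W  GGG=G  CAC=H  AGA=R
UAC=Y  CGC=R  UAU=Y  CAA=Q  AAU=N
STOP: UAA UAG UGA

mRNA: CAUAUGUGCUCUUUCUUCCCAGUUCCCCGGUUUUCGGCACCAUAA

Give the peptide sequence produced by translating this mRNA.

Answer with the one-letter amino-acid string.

start AUG at pos 3
pos 3: AUG -> M; peptide=M
pos 6: UGC -> C; peptide=MC
pos 9: UCU -> S; peptide=MCS
pos 12: UUC -> F; peptide=MCSF
pos 15: UUC -> F; peptide=MCSFF
pos 18: CCA -> P; peptide=MCSFFP
pos 21: GUU -> V; peptide=MCSFFPV
pos 24: CCC -> P; peptide=MCSFFPVP
pos 27: CGG -> R; peptide=MCSFFPVPR
pos 30: UUU -> F; peptide=MCSFFPVPRF
pos 33: UCG -> S; peptide=MCSFFPVPRFS
pos 36: GCA -> A; peptide=MCSFFPVPRFSA
pos 39: CCA -> P; peptide=MCSFFPVPRFSAP
pos 42: UAA -> STOP

Answer: MCSFFPVPRFSAP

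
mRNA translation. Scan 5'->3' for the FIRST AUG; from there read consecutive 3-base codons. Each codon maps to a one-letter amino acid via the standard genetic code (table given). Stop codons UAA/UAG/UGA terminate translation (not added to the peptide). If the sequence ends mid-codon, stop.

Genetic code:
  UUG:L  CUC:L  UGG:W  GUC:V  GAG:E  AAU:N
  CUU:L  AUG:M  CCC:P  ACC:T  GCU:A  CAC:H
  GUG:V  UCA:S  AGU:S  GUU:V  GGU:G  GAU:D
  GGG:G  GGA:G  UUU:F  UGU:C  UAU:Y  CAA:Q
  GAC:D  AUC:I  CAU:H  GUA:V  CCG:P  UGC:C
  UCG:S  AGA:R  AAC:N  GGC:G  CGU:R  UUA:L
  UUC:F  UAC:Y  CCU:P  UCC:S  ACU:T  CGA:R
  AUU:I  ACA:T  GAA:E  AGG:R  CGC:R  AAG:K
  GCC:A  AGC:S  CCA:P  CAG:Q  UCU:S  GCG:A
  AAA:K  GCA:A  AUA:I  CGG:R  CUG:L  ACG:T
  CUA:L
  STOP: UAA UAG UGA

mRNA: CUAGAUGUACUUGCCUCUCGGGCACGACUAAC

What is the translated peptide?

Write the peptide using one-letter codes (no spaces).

start AUG at pos 4
pos 4: AUG -> M; peptide=M
pos 7: UAC -> Y; peptide=MY
pos 10: UUG -> L; peptide=MYL
pos 13: CCU -> P; peptide=MYLP
pos 16: CUC -> L; peptide=MYLPL
pos 19: GGG -> G; peptide=MYLPLG
pos 22: CAC -> H; peptide=MYLPLGH
pos 25: GAC -> D; peptide=MYLPLGHD
pos 28: UAA -> STOP

Answer: MYLPLGHD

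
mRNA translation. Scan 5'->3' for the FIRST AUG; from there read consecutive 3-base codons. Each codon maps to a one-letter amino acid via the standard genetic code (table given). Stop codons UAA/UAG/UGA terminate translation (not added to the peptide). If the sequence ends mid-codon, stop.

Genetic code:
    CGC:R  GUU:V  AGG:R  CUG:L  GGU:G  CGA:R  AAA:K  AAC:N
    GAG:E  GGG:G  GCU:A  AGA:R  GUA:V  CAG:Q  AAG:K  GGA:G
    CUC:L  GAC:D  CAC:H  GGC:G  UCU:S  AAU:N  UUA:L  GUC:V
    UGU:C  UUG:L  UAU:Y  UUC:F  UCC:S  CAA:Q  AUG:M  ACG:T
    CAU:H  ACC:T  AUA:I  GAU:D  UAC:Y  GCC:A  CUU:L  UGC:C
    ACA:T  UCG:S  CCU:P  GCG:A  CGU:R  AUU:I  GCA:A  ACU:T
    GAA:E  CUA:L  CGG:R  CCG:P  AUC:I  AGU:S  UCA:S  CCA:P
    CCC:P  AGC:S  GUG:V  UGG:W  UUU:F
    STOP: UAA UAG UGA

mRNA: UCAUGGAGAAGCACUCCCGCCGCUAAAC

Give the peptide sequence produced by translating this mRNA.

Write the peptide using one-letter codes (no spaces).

Answer: MEKHSRR

Derivation:
start AUG at pos 2
pos 2: AUG -> M; peptide=M
pos 5: GAG -> E; peptide=ME
pos 8: AAG -> K; peptide=MEK
pos 11: CAC -> H; peptide=MEKH
pos 14: UCC -> S; peptide=MEKHS
pos 17: CGC -> R; peptide=MEKHSR
pos 20: CGC -> R; peptide=MEKHSRR
pos 23: UAA -> STOP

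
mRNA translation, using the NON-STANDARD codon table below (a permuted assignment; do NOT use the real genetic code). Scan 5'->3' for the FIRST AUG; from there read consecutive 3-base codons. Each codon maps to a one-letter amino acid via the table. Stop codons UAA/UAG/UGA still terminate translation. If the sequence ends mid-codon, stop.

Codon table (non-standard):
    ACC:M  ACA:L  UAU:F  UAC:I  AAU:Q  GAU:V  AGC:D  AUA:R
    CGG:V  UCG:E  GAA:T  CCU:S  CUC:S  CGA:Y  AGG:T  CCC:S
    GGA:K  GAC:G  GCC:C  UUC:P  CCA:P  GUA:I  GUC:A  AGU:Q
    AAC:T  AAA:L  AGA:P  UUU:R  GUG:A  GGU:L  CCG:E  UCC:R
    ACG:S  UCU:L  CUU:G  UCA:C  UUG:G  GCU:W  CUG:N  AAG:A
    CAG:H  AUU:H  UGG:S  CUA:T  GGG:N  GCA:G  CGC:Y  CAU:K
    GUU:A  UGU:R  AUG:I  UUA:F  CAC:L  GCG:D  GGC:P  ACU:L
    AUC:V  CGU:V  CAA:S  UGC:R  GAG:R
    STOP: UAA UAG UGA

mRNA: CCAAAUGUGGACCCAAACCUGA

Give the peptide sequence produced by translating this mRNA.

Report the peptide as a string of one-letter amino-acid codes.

Answer: ISMSM

Derivation:
start AUG at pos 4
pos 4: AUG -> I; peptide=I
pos 7: UGG -> S; peptide=IS
pos 10: ACC -> M; peptide=ISM
pos 13: CAA -> S; peptide=ISMS
pos 16: ACC -> M; peptide=ISMSM
pos 19: UGA -> STOP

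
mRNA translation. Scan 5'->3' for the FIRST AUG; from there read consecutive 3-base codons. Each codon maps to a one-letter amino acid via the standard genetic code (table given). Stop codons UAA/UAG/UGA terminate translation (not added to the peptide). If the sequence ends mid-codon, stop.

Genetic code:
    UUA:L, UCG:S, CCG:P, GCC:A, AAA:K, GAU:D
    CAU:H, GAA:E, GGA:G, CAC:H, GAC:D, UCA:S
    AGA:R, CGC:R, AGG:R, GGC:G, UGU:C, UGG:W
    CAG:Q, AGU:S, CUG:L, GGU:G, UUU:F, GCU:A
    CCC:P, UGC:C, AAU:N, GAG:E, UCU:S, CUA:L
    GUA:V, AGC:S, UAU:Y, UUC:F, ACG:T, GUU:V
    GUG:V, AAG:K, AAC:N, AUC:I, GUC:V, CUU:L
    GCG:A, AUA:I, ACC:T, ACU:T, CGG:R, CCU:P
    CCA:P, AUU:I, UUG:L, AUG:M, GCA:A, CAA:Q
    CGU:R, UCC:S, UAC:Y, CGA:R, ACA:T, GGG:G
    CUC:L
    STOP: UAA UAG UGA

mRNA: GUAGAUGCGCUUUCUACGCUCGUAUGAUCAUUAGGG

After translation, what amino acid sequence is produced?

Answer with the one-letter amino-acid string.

start AUG at pos 4
pos 4: AUG -> M; peptide=M
pos 7: CGC -> R; peptide=MR
pos 10: UUU -> F; peptide=MRF
pos 13: CUA -> L; peptide=MRFL
pos 16: CGC -> R; peptide=MRFLR
pos 19: UCG -> S; peptide=MRFLRS
pos 22: UAU -> Y; peptide=MRFLRSY
pos 25: GAU -> D; peptide=MRFLRSYD
pos 28: CAU -> H; peptide=MRFLRSYDH
pos 31: UAG -> STOP

Answer: MRFLRSYDH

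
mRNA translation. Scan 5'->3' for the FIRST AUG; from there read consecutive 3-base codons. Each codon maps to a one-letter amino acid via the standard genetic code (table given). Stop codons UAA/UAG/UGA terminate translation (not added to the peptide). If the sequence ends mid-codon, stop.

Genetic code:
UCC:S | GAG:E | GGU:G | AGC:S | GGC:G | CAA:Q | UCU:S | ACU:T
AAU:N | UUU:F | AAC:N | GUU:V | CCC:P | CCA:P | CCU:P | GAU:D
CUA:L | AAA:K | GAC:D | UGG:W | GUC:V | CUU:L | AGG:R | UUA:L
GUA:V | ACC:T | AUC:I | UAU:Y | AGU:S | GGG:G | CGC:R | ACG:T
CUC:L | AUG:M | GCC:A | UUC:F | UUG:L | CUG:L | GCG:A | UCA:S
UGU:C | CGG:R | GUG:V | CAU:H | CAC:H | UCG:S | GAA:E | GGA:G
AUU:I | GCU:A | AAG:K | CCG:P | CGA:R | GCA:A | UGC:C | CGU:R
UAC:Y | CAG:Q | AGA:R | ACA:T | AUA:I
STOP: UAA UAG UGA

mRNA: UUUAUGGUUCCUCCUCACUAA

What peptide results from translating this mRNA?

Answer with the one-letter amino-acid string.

Answer: MVPPH

Derivation:
start AUG at pos 3
pos 3: AUG -> M; peptide=M
pos 6: GUU -> V; peptide=MV
pos 9: CCU -> P; peptide=MVP
pos 12: CCU -> P; peptide=MVPP
pos 15: CAC -> H; peptide=MVPPH
pos 18: UAA -> STOP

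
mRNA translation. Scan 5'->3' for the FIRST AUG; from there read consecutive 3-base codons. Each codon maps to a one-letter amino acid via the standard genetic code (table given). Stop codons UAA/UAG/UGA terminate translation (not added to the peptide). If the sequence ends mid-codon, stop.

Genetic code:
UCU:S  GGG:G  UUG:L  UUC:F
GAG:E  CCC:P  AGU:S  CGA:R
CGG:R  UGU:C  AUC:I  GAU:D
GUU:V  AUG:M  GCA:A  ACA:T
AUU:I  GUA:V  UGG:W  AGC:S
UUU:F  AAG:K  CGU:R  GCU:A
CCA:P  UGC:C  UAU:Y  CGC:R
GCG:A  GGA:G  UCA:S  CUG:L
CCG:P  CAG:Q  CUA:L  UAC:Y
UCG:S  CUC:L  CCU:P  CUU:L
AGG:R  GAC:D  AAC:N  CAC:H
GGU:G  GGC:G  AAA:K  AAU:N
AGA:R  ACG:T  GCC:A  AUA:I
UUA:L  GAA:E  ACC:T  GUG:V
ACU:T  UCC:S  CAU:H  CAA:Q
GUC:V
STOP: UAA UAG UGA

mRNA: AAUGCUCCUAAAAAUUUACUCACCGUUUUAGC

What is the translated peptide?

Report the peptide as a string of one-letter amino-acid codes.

start AUG at pos 1
pos 1: AUG -> M; peptide=M
pos 4: CUC -> L; peptide=ML
pos 7: CUA -> L; peptide=MLL
pos 10: AAA -> K; peptide=MLLK
pos 13: AUU -> I; peptide=MLLKI
pos 16: UAC -> Y; peptide=MLLKIY
pos 19: UCA -> S; peptide=MLLKIYS
pos 22: CCG -> P; peptide=MLLKIYSP
pos 25: UUU -> F; peptide=MLLKIYSPF
pos 28: UAG -> STOP

Answer: MLLKIYSPF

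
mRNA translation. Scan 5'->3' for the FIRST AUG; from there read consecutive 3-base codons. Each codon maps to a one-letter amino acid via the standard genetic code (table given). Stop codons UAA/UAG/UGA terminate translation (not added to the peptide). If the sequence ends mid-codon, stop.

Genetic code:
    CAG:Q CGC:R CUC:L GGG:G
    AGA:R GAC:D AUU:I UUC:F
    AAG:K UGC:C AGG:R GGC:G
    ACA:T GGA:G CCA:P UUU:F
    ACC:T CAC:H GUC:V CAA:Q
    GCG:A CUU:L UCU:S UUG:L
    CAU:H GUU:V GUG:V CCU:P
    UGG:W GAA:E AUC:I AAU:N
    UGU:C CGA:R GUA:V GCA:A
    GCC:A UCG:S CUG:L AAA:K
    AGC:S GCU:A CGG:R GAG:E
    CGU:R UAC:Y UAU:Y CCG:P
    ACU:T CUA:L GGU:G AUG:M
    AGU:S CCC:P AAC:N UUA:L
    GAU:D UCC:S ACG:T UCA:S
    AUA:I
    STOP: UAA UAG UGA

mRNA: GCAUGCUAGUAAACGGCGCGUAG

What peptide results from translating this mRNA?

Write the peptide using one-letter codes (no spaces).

start AUG at pos 2
pos 2: AUG -> M; peptide=M
pos 5: CUA -> L; peptide=ML
pos 8: GUA -> V; peptide=MLV
pos 11: AAC -> N; peptide=MLVN
pos 14: GGC -> G; peptide=MLVNG
pos 17: GCG -> A; peptide=MLVNGA
pos 20: UAG -> STOP

Answer: MLVNGA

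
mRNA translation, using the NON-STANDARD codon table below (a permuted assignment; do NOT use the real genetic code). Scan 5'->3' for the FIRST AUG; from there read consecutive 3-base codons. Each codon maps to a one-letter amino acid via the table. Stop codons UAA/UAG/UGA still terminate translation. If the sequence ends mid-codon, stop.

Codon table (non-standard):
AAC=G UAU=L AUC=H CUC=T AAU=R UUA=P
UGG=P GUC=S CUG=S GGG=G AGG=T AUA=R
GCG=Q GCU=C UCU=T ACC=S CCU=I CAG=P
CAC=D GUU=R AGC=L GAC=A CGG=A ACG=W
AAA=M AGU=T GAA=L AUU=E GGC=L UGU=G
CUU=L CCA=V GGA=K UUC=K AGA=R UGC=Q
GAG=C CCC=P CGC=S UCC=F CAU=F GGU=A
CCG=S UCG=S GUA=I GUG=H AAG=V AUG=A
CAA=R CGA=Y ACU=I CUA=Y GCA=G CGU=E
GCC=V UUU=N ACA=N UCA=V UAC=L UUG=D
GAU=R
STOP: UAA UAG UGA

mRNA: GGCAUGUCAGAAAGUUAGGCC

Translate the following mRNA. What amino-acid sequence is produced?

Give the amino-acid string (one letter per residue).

start AUG at pos 3
pos 3: AUG -> A; peptide=A
pos 6: UCA -> V; peptide=AV
pos 9: GAA -> L; peptide=AVL
pos 12: AGU -> T; peptide=AVLT
pos 15: UAG -> STOP

Answer: AVLT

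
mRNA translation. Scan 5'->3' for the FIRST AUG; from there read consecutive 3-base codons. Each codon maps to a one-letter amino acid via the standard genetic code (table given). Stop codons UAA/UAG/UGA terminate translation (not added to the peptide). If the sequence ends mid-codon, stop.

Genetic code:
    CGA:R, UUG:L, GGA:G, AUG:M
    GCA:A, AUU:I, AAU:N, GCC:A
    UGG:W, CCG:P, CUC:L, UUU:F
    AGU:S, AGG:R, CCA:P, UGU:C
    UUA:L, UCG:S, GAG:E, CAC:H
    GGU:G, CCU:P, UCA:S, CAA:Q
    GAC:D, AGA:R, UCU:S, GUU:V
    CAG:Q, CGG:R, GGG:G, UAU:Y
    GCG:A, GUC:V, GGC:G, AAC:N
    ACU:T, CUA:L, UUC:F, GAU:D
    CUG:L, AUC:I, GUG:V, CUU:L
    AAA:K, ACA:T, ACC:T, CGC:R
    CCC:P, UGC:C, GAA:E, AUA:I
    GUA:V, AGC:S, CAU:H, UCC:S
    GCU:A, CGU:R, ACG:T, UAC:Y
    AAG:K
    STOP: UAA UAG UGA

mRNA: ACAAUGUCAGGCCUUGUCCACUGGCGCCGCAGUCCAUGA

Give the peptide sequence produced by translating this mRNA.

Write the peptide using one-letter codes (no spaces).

Answer: MSGLVHWRRSP

Derivation:
start AUG at pos 3
pos 3: AUG -> M; peptide=M
pos 6: UCA -> S; peptide=MS
pos 9: GGC -> G; peptide=MSG
pos 12: CUU -> L; peptide=MSGL
pos 15: GUC -> V; peptide=MSGLV
pos 18: CAC -> H; peptide=MSGLVH
pos 21: UGG -> W; peptide=MSGLVHW
pos 24: CGC -> R; peptide=MSGLVHWR
pos 27: CGC -> R; peptide=MSGLVHWRR
pos 30: AGU -> S; peptide=MSGLVHWRRS
pos 33: CCA -> P; peptide=MSGLVHWRRSP
pos 36: UGA -> STOP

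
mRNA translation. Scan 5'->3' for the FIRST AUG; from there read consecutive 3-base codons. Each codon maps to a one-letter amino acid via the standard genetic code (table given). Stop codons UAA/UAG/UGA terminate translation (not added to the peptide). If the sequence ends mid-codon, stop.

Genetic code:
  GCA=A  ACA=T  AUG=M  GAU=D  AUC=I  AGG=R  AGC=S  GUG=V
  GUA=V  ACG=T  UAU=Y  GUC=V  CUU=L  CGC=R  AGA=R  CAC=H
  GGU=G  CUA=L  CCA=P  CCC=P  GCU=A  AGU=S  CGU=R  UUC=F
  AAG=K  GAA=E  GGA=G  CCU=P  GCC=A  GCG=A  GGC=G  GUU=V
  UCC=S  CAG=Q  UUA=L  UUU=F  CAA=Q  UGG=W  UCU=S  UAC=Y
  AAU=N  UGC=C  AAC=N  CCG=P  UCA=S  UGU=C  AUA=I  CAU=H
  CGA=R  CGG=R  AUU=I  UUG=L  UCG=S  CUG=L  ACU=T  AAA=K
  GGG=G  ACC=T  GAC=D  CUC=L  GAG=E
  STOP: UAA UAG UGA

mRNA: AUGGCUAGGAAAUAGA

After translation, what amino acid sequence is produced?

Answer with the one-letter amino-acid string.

Answer: MARK

Derivation:
start AUG at pos 0
pos 0: AUG -> M; peptide=M
pos 3: GCU -> A; peptide=MA
pos 6: AGG -> R; peptide=MAR
pos 9: AAA -> K; peptide=MARK
pos 12: UAG -> STOP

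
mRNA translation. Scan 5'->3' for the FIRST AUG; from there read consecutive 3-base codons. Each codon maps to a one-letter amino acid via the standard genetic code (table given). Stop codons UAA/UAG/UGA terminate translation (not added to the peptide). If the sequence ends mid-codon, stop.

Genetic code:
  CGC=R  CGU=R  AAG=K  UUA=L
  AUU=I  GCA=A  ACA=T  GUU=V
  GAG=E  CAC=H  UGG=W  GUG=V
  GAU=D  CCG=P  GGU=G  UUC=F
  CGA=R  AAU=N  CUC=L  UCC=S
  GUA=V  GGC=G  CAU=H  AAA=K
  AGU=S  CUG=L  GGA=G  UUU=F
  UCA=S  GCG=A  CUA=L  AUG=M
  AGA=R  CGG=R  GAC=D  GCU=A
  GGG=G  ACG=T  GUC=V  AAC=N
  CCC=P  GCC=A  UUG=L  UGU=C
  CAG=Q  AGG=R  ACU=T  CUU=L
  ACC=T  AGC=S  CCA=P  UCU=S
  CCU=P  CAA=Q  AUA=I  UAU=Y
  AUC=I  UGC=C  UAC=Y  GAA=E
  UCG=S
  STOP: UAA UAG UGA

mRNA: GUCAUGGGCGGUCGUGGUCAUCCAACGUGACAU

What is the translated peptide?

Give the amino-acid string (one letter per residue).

Answer: MGGRGHPT

Derivation:
start AUG at pos 3
pos 3: AUG -> M; peptide=M
pos 6: GGC -> G; peptide=MG
pos 9: GGU -> G; peptide=MGG
pos 12: CGU -> R; peptide=MGGR
pos 15: GGU -> G; peptide=MGGRG
pos 18: CAU -> H; peptide=MGGRGH
pos 21: CCA -> P; peptide=MGGRGHP
pos 24: ACG -> T; peptide=MGGRGHPT
pos 27: UGA -> STOP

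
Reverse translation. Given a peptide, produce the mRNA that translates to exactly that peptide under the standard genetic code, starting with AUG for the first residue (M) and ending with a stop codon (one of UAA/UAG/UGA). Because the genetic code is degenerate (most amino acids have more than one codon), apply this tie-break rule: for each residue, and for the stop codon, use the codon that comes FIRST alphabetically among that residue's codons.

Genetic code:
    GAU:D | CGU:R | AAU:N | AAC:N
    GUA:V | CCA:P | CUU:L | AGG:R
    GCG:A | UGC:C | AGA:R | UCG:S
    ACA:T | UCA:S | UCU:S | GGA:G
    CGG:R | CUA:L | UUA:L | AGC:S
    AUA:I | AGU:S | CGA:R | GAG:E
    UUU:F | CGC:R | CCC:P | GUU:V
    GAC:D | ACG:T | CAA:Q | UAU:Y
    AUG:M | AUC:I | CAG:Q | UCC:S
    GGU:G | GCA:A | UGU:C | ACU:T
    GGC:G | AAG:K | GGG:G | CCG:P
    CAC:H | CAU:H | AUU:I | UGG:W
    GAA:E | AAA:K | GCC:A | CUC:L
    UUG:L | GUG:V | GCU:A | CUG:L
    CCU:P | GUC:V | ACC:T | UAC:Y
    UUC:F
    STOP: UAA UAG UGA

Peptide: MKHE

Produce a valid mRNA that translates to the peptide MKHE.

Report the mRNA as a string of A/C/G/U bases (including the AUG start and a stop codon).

Answer: mRNA: AUGAAACACGAAUAA

Derivation:
residue 1: M -> AUG (start codon)
residue 2: K codons sorted = AAA,AAG -> pick first = AAA
residue 3: H codons sorted = CAC,CAU -> pick first = CAC
residue 4: E codons sorted = GAA,GAG -> pick first = GAA
terminator: stop codons sorted = UAA,UAG,UGA -> pick first = UAA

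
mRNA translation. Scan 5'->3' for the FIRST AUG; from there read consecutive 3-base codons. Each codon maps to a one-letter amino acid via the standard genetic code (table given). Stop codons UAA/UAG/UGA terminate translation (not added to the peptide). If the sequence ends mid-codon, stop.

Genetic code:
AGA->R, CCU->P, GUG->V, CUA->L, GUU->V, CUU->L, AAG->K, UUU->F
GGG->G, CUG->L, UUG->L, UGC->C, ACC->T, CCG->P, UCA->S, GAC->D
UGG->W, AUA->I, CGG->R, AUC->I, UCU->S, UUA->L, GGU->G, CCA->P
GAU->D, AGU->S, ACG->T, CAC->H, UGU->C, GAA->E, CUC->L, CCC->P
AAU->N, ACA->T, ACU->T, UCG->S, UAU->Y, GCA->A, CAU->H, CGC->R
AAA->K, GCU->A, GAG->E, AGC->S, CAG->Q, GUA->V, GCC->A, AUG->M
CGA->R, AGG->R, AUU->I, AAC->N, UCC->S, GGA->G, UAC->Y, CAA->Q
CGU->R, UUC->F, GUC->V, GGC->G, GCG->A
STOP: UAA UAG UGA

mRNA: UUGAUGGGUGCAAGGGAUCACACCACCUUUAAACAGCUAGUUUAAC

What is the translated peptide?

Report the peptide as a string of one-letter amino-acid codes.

start AUG at pos 3
pos 3: AUG -> M; peptide=M
pos 6: GGU -> G; peptide=MG
pos 9: GCA -> A; peptide=MGA
pos 12: AGG -> R; peptide=MGAR
pos 15: GAU -> D; peptide=MGARD
pos 18: CAC -> H; peptide=MGARDH
pos 21: ACC -> T; peptide=MGARDHT
pos 24: ACC -> T; peptide=MGARDHTT
pos 27: UUU -> F; peptide=MGARDHTTF
pos 30: AAA -> K; peptide=MGARDHTTFK
pos 33: CAG -> Q; peptide=MGARDHTTFKQ
pos 36: CUA -> L; peptide=MGARDHTTFKQL
pos 39: GUU -> V; peptide=MGARDHTTFKQLV
pos 42: UAA -> STOP

Answer: MGARDHTTFKQLV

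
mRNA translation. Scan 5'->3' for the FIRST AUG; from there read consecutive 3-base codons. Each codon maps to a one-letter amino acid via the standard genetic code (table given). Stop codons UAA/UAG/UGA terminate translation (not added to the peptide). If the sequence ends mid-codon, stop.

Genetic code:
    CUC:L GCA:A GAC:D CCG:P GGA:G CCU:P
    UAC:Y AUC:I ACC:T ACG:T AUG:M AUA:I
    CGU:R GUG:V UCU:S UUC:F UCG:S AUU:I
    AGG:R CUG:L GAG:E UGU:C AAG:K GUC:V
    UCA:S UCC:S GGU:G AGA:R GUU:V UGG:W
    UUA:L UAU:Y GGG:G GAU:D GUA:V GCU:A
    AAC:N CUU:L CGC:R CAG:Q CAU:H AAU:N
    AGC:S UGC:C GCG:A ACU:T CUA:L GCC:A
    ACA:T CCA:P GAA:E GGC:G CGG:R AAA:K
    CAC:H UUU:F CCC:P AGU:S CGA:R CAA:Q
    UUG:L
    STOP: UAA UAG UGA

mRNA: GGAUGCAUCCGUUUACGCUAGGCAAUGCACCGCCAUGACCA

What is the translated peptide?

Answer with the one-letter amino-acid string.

Answer: MHPFTLGNAPP

Derivation:
start AUG at pos 2
pos 2: AUG -> M; peptide=M
pos 5: CAU -> H; peptide=MH
pos 8: CCG -> P; peptide=MHP
pos 11: UUU -> F; peptide=MHPF
pos 14: ACG -> T; peptide=MHPFT
pos 17: CUA -> L; peptide=MHPFTL
pos 20: GGC -> G; peptide=MHPFTLG
pos 23: AAU -> N; peptide=MHPFTLGN
pos 26: GCA -> A; peptide=MHPFTLGNA
pos 29: CCG -> P; peptide=MHPFTLGNAP
pos 32: CCA -> P; peptide=MHPFTLGNAPP
pos 35: UGA -> STOP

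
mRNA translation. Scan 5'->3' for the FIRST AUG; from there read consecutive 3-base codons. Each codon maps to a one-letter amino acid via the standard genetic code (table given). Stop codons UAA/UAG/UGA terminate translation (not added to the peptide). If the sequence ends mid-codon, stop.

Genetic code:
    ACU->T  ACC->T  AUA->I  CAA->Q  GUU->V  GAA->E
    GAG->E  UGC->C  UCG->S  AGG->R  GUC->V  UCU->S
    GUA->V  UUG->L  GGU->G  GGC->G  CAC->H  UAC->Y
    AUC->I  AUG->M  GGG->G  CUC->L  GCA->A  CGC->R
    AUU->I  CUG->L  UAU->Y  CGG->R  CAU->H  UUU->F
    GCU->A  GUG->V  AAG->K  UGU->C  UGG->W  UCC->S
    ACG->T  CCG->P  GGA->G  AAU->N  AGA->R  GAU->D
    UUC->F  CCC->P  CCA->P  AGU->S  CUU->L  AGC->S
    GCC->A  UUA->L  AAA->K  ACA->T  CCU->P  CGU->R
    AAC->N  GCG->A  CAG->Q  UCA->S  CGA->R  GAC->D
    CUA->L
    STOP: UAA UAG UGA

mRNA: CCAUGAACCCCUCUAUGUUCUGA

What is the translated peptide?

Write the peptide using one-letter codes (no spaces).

Answer: MNPSMF

Derivation:
start AUG at pos 2
pos 2: AUG -> M; peptide=M
pos 5: AAC -> N; peptide=MN
pos 8: CCC -> P; peptide=MNP
pos 11: UCU -> S; peptide=MNPS
pos 14: AUG -> M; peptide=MNPSM
pos 17: UUC -> F; peptide=MNPSMF
pos 20: UGA -> STOP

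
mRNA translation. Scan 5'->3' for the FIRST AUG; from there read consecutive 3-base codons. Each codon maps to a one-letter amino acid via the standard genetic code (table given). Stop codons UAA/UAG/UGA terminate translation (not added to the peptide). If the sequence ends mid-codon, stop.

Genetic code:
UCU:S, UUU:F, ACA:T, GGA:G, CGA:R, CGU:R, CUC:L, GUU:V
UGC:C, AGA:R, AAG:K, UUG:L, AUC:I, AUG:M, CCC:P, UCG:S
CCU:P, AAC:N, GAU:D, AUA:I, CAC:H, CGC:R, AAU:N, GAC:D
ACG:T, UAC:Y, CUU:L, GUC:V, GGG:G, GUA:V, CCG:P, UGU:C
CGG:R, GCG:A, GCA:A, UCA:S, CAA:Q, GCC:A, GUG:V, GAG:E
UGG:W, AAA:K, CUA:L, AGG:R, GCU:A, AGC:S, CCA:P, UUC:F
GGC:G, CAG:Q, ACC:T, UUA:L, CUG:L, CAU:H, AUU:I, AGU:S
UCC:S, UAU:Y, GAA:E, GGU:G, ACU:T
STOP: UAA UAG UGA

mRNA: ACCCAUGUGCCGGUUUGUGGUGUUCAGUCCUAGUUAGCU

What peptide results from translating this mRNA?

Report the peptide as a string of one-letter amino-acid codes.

Answer: MCRFVVFSPS

Derivation:
start AUG at pos 4
pos 4: AUG -> M; peptide=M
pos 7: UGC -> C; peptide=MC
pos 10: CGG -> R; peptide=MCR
pos 13: UUU -> F; peptide=MCRF
pos 16: GUG -> V; peptide=MCRFV
pos 19: GUG -> V; peptide=MCRFVV
pos 22: UUC -> F; peptide=MCRFVVF
pos 25: AGU -> S; peptide=MCRFVVFS
pos 28: CCU -> P; peptide=MCRFVVFSP
pos 31: AGU -> S; peptide=MCRFVVFSPS
pos 34: UAG -> STOP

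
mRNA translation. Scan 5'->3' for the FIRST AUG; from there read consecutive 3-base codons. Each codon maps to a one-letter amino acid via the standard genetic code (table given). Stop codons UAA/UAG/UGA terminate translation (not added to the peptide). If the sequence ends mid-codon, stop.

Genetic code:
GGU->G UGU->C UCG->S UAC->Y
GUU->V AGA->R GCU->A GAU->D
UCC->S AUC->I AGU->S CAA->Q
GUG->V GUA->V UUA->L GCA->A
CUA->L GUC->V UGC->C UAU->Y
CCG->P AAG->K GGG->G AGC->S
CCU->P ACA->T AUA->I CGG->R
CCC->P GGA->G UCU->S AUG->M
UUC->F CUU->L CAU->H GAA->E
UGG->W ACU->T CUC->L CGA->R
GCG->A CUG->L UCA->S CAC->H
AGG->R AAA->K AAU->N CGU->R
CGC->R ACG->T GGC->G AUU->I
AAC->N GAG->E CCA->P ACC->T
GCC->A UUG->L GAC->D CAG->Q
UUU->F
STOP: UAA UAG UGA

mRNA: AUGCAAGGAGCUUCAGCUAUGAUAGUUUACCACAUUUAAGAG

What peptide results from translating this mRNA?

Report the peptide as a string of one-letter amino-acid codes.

start AUG at pos 0
pos 0: AUG -> M; peptide=M
pos 3: CAA -> Q; peptide=MQ
pos 6: GGA -> G; peptide=MQG
pos 9: GCU -> A; peptide=MQGA
pos 12: UCA -> S; peptide=MQGAS
pos 15: GCU -> A; peptide=MQGASA
pos 18: AUG -> M; peptide=MQGASAM
pos 21: AUA -> I; peptide=MQGASAMI
pos 24: GUU -> V; peptide=MQGASAMIV
pos 27: UAC -> Y; peptide=MQGASAMIVY
pos 30: CAC -> H; peptide=MQGASAMIVYH
pos 33: AUU -> I; peptide=MQGASAMIVYHI
pos 36: UAA -> STOP

Answer: MQGASAMIVYHI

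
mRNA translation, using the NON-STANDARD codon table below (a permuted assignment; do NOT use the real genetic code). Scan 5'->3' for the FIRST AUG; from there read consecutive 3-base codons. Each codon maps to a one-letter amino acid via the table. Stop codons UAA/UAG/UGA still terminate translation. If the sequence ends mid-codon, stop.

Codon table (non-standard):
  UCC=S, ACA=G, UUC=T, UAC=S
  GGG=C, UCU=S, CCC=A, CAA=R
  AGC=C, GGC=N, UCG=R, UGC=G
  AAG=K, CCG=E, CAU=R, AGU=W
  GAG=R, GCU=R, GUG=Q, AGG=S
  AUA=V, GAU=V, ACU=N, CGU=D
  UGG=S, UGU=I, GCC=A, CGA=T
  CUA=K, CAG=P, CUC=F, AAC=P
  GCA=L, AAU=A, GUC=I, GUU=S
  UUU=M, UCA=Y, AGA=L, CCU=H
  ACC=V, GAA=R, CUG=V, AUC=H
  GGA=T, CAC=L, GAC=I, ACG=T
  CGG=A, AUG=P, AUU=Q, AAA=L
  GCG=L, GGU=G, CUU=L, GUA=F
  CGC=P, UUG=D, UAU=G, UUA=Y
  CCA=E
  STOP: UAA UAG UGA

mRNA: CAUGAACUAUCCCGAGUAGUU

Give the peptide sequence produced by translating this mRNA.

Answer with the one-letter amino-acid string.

Answer: PPGAR

Derivation:
start AUG at pos 1
pos 1: AUG -> P; peptide=P
pos 4: AAC -> P; peptide=PP
pos 7: UAU -> G; peptide=PPG
pos 10: CCC -> A; peptide=PPGA
pos 13: GAG -> R; peptide=PPGAR
pos 16: UAG -> STOP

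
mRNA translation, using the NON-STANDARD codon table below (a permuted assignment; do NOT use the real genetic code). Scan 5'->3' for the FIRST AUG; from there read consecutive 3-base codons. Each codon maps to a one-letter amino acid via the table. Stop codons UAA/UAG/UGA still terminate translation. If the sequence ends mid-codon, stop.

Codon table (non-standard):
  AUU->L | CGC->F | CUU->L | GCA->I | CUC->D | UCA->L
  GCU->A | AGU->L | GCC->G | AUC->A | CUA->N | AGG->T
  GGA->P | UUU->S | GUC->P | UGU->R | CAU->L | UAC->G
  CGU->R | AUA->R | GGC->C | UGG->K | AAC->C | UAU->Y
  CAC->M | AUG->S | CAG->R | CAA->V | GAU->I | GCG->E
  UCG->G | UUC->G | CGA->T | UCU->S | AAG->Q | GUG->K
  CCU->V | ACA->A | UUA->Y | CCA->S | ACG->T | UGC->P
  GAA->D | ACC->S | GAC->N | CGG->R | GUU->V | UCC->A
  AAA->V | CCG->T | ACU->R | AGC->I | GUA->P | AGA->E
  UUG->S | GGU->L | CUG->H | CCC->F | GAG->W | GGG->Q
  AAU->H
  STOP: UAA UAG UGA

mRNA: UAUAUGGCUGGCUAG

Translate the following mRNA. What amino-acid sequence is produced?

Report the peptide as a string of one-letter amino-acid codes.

start AUG at pos 3
pos 3: AUG -> S; peptide=S
pos 6: GCU -> A; peptide=SA
pos 9: GGC -> C; peptide=SAC
pos 12: UAG -> STOP

Answer: SAC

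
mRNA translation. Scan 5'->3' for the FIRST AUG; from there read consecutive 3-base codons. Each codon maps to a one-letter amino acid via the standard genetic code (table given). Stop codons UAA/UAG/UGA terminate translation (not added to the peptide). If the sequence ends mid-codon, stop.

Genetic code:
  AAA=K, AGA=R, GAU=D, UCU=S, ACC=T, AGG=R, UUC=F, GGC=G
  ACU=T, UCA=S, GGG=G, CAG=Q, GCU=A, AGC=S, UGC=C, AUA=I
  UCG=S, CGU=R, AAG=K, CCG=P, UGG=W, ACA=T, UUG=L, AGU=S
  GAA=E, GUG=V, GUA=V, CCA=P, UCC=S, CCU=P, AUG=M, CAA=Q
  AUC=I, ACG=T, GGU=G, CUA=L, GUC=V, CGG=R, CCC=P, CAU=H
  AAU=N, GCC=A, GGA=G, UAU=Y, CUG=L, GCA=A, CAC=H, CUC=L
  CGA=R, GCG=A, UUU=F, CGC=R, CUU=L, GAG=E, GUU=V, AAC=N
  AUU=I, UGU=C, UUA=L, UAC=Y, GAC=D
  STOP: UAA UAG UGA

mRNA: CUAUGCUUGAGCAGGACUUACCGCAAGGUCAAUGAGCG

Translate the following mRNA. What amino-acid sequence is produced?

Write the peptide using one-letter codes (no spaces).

start AUG at pos 2
pos 2: AUG -> M; peptide=M
pos 5: CUU -> L; peptide=ML
pos 8: GAG -> E; peptide=MLE
pos 11: CAG -> Q; peptide=MLEQ
pos 14: GAC -> D; peptide=MLEQD
pos 17: UUA -> L; peptide=MLEQDL
pos 20: CCG -> P; peptide=MLEQDLP
pos 23: CAA -> Q; peptide=MLEQDLPQ
pos 26: GGU -> G; peptide=MLEQDLPQG
pos 29: CAA -> Q; peptide=MLEQDLPQGQ
pos 32: UGA -> STOP

Answer: MLEQDLPQGQ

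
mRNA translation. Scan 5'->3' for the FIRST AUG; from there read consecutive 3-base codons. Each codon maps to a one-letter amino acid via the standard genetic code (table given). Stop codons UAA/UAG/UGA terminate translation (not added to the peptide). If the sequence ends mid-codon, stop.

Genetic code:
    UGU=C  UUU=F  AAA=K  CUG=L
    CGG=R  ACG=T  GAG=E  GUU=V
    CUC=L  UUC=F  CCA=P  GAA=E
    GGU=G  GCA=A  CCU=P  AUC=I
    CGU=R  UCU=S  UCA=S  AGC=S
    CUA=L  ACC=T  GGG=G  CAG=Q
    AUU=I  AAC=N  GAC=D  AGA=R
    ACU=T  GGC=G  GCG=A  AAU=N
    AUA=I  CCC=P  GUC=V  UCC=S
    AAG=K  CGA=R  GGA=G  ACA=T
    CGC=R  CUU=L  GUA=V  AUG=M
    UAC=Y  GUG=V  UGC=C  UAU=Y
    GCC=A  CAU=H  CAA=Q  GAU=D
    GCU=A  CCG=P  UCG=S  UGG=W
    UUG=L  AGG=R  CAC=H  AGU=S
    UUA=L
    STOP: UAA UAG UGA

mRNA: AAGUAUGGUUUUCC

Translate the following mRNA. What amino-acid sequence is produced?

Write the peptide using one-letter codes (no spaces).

start AUG at pos 4
pos 4: AUG -> M; peptide=M
pos 7: GUU -> V; peptide=MV
pos 10: UUC -> F; peptide=MVF
pos 13: only 1 nt remain (<3), stop (end of mRNA)

Answer: MVF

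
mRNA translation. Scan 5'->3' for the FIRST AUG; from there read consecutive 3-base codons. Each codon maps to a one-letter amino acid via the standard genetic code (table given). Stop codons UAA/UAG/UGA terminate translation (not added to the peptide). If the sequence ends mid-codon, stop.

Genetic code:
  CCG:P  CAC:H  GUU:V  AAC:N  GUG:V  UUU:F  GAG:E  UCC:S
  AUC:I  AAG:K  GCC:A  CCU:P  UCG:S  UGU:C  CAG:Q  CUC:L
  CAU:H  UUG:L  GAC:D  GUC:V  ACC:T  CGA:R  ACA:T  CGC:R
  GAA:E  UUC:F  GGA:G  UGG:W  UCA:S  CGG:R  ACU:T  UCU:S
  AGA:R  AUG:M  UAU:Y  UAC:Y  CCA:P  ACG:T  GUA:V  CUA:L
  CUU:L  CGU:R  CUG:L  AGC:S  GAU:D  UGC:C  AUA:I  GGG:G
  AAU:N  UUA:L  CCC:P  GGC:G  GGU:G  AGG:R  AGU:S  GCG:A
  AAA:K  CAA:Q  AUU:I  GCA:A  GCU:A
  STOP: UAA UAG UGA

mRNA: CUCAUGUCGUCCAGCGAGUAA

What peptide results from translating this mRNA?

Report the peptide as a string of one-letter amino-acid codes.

Answer: MSSSE

Derivation:
start AUG at pos 3
pos 3: AUG -> M; peptide=M
pos 6: UCG -> S; peptide=MS
pos 9: UCC -> S; peptide=MSS
pos 12: AGC -> S; peptide=MSSS
pos 15: GAG -> E; peptide=MSSSE
pos 18: UAA -> STOP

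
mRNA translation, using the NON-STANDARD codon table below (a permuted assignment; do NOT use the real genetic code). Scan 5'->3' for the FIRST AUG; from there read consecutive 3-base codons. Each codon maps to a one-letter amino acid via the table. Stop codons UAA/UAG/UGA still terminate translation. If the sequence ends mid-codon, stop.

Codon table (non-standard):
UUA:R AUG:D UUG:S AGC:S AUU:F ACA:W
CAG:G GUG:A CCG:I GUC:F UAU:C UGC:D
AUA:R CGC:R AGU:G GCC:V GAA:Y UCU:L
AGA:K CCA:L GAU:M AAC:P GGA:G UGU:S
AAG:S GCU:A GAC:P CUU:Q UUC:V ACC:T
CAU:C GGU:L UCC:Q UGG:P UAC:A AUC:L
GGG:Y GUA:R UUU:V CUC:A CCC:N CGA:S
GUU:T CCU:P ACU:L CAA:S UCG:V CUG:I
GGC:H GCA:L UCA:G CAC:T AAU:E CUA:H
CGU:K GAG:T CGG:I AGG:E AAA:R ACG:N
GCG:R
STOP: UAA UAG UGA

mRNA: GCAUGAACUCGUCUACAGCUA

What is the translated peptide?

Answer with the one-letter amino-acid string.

Answer: DPVLWA

Derivation:
start AUG at pos 2
pos 2: AUG -> D; peptide=D
pos 5: AAC -> P; peptide=DP
pos 8: UCG -> V; peptide=DPV
pos 11: UCU -> L; peptide=DPVL
pos 14: ACA -> W; peptide=DPVLW
pos 17: GCU -> A; peptide=DPVLWA
pos 20: only 1 nt remain (<3), stop (end of mRNA)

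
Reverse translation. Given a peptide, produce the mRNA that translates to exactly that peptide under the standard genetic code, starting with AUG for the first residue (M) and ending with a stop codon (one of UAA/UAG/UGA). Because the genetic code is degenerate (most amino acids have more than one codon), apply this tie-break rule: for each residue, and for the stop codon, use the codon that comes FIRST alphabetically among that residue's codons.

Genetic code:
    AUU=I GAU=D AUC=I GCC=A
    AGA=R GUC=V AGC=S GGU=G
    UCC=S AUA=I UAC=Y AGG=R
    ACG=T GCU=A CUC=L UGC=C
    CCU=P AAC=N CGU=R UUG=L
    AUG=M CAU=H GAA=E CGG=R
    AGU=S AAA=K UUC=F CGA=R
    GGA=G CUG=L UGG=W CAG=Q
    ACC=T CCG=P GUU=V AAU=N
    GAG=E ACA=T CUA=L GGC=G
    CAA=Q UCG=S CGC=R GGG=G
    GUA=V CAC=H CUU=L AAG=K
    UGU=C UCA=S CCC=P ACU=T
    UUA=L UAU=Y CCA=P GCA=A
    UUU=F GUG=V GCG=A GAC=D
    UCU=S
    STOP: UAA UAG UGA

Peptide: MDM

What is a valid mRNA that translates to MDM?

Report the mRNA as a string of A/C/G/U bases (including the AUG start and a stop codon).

residue 1: M -> AUG (start codon)
residue 2: D codons sorted = GAC,GAU -> pick first = GAC
residue 3: M -> AUG (only codon)
terminator: stop codons sorted = UAA,UAG,UGA -> pick first = UAA

Answer: mRNA: AUGGACAUGUAA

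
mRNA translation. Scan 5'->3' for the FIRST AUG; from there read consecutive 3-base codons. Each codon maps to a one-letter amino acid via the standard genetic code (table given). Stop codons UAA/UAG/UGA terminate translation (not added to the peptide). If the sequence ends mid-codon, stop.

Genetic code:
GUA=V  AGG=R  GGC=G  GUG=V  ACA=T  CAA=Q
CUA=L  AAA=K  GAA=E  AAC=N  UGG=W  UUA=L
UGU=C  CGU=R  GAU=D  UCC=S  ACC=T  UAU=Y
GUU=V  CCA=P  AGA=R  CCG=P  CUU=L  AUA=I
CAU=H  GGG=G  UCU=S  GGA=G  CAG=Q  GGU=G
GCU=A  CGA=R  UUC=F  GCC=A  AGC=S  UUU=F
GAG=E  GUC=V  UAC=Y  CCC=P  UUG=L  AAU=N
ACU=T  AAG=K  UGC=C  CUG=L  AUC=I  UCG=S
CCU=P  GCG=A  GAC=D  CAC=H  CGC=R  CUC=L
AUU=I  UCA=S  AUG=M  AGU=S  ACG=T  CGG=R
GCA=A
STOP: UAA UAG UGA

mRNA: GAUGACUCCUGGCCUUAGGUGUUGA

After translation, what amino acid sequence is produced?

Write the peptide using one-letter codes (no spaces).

Answer: MTPGLRC

Derivation:
start AUG at pos 1
pos 1: AUG -> M; peptide=M
pos 4: ACU -> T; peptide=MT
pos 7: CCU -> P; peptide=MTP
pos 10: GGC -> G; peptide=MTPG
pos 13: CUU -> L; peptide=MTPGL
pos 16: AGG -> R; peptide=MTPGLR
pos 19: UGU -> C; peptide=MTPGLRC
pos 22: UGA -> STOP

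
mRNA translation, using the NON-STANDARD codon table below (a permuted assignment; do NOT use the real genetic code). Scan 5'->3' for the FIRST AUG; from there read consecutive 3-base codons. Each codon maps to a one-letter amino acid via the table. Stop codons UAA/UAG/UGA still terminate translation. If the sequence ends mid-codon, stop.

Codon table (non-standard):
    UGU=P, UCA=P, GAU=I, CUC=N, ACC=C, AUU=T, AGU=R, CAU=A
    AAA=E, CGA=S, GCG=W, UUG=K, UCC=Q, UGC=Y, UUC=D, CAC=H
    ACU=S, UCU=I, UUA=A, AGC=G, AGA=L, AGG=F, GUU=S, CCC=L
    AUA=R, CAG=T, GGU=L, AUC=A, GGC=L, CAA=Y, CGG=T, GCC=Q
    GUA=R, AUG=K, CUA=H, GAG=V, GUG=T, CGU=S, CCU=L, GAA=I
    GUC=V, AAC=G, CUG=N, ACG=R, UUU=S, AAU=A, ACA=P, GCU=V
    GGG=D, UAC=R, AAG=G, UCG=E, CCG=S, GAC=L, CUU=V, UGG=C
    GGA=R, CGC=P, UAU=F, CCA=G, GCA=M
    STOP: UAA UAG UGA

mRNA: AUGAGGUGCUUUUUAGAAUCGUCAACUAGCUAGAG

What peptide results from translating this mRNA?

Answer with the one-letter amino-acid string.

start AUG at pos 0
pos 0: AUG -> K; peptide=K
pos 3: AGG -> F; peptide=KF
pos 6: UGC -> Y; peptide=KFY
pos 9: UUU -> S; peptide=KFYS
pos 12: UUA -> A; peptide=KFYSA
pos 15: GAA -> I; peptide=KFYSAI
pos 18: UCG -> E; peptide=KFYSAIE
pos 21: UCA -> P; peptide=KFYSAIEP
pos 24: ACU -> S; peptide=KFYSAIEPS
pos 27: AGC -> G; peptide=KFYSAIEPSG
pos 30: UAG -> STOP

Answer: KFYSAIEPSG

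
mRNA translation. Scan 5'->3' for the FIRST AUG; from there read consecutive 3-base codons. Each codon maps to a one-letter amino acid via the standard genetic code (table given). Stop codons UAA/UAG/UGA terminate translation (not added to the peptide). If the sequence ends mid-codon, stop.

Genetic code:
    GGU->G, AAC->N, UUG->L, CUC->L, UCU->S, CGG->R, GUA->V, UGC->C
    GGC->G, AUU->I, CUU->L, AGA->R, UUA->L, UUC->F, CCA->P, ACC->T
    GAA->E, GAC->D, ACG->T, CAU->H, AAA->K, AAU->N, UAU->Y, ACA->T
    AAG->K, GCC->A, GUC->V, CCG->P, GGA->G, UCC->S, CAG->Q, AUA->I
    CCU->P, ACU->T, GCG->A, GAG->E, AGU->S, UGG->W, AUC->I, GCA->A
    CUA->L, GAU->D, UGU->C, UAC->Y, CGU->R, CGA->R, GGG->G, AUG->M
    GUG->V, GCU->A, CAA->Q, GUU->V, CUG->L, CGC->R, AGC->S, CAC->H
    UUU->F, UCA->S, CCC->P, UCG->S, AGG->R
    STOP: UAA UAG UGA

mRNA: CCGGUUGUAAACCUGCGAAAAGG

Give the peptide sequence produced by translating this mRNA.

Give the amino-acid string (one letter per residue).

Answer: (empty: no AUG start codon)

Derivation:
no AUG start codon found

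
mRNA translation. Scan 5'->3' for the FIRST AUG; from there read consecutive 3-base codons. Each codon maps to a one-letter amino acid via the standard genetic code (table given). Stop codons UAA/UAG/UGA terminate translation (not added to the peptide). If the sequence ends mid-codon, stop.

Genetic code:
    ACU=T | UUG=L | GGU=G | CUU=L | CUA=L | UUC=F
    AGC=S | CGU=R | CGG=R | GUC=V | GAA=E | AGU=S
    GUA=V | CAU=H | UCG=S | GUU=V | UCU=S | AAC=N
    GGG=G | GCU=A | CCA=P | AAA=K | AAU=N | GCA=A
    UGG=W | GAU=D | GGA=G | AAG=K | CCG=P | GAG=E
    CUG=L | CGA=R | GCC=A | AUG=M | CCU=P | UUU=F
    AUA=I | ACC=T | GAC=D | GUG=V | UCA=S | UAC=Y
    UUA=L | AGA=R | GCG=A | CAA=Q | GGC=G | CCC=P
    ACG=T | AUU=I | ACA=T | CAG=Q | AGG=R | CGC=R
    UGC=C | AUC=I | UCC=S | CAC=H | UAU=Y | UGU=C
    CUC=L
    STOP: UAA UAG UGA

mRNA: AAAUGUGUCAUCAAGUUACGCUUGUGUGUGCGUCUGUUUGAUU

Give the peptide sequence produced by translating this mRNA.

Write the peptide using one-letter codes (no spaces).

Answer: MCHQVTLVCASV

Derivation:
start AUG at pos 2
pos 2: AUG -> M; peptide=M
pos 5: UGU -> C; peptide=MC
pos 8: CAU -> H; peptide=MCH
pos 11: CAA -> Q; peptide=MCHQ
pos 14: GUU -> V; peptide=MCHQV
pos 17: ACG -> T; peptide=MCHQVT
pos 20: CUU -> L; peptide=MCHQVTL
pos 23: GUG -> V; peptide=MCHQVTLV
pos 26: UGU -> C; peptide=MCHQVTLVC
pos 29: GCG -> A; peptide=MCHQVTLVCA
pos 32: UCU -> S; peptide=MCHQVTLVCAS
pos 35: GUU -> V; peptide=MCHQVTLVCASV
pos 38: UGA -> STOP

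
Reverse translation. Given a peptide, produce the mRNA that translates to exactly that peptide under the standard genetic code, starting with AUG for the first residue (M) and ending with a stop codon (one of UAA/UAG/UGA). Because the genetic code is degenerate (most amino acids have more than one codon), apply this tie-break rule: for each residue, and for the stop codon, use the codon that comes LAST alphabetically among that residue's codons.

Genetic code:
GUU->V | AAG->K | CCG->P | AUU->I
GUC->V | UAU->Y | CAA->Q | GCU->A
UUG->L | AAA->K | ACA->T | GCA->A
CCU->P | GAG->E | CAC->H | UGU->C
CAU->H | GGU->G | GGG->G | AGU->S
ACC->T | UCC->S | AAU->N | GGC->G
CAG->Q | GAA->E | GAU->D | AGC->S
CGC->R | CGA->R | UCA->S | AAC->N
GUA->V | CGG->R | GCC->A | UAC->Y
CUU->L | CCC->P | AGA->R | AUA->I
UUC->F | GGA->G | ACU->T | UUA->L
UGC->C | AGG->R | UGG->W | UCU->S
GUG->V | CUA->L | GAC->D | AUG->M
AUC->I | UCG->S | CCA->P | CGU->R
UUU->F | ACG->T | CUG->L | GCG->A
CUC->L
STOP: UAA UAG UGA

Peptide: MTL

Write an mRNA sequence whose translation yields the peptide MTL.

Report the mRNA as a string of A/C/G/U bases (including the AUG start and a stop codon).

residue 1: M -> AUG (start codon)
residue 2: T codons sorted = ACA,ACC,ACG,ACU -> pick last = ACU
residue 3: L codons sorted = CUA,CUC,CUG,CUU,UUA,UUG -> pick last = UUG
terminator: stop codons sorted = UAA,UAG,UGA -> pick last = UGA

Answer: mRNA: AUGACUUUGUGA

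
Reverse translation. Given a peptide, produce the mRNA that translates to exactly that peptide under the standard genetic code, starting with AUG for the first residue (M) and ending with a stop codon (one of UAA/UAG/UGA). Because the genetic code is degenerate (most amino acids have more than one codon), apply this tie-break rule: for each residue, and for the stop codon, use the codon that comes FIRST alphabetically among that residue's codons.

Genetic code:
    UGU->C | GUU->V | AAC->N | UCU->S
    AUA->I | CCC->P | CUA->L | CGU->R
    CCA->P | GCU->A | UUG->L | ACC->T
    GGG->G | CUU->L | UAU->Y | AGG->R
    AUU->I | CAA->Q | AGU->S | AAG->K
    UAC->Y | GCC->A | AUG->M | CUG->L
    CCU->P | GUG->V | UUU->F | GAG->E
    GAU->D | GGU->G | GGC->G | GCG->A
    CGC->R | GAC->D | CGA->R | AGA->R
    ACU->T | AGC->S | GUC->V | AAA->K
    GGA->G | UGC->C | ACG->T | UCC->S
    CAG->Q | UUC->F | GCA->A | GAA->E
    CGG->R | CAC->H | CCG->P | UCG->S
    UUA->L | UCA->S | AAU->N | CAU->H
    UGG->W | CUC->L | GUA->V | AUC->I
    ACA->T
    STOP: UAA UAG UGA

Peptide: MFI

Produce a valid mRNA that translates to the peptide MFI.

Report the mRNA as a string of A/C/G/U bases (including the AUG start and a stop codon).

Answer: mRNA: AUGUUCAUAUAA

Derivation:
residue 1: M -> AUG (start codon)
residue 2: F codons sorted = UUC,UUU -> pick first = UUC
residue 3: I codons sorted = AUA,AUC,AUU -> pick first = AUA
terminator: stop codons sorted = UAA,UAG,UGA -> pick first = UAA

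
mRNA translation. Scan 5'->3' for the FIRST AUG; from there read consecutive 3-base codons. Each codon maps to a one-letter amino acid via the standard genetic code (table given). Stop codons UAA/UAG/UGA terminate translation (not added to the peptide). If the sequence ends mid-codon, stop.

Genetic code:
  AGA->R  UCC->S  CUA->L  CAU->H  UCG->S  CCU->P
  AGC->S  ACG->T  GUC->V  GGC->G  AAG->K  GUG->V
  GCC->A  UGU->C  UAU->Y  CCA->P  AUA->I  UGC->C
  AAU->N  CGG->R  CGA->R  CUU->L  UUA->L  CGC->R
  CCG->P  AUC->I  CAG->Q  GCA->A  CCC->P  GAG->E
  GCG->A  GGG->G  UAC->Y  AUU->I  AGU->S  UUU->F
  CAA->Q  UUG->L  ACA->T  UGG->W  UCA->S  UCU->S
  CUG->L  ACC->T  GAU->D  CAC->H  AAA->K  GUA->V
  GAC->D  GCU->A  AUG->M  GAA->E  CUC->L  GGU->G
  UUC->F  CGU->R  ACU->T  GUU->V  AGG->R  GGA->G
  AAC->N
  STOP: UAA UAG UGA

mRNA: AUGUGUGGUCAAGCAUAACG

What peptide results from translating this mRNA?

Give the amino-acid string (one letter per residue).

start AUG at pos 0
pos 0: AUG -> M; peptide=M
pos 3: UGU -> C; peptide=MC
pos 6: GGU -> G; peptide=MCG
pos 9: CAA -> Q; peptide=MCGQ
pos 12: GCA -> A; peptide=MCGQA
pos 15: UAA -> STOP

Answer: MCGQA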